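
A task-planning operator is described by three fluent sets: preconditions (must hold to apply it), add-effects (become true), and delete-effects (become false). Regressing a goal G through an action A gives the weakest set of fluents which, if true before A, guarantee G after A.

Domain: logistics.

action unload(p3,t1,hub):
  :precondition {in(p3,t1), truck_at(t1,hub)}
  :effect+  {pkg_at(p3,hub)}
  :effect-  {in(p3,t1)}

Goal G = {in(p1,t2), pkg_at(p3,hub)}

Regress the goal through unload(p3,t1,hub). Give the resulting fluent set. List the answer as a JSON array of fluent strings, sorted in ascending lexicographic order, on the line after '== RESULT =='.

Compute (G \ add) ∪ pre:
  G ∩ del = {}  (empty — regression defined)
  G \ add = {in(p1,t2), pkg_at(p3,hub)} \ {pkg_at(p3,hub)} = {in(p1,t2)}
  ∪ pre   = {in(p1,t2)} ∪ {in(p3,t1), truck_at(t1,hub)}
          = {in(p1,t2), in(p3,t1), truck_at(t1,hub)}

== RESULT ==
["in(p1,t2)", "in(p3,t1)", "truck_at(t1,hub)"]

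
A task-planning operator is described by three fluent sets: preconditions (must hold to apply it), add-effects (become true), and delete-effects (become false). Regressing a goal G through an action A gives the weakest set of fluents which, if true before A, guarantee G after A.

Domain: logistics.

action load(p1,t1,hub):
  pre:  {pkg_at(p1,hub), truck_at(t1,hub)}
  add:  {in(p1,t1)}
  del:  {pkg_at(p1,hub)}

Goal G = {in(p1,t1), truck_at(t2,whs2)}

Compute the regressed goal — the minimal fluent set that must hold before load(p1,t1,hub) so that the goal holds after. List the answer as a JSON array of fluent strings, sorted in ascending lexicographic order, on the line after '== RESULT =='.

Compute (G \ add) ∪ pre:
  G ∩ del = {}  (empty — regression defined)
  G \ add = {in(p1,t1), truck_at(t2,whs2)} \ {in(p1,t1)} = {truck_at(t2,whs2)}
  ∪ pre   = {truck_at(t2,whs2)} ∪ {pkg_at(p1,hub), truck_at(t1,hub)}
          = {pkg_at(p1,hub), truck_at(t1,hub), truck_at(t2,whs2)}

== RESULT ==
["pkg_at(p1,hub)", "truck_at(t1,hub)", "truck_at(t2,whs2)"]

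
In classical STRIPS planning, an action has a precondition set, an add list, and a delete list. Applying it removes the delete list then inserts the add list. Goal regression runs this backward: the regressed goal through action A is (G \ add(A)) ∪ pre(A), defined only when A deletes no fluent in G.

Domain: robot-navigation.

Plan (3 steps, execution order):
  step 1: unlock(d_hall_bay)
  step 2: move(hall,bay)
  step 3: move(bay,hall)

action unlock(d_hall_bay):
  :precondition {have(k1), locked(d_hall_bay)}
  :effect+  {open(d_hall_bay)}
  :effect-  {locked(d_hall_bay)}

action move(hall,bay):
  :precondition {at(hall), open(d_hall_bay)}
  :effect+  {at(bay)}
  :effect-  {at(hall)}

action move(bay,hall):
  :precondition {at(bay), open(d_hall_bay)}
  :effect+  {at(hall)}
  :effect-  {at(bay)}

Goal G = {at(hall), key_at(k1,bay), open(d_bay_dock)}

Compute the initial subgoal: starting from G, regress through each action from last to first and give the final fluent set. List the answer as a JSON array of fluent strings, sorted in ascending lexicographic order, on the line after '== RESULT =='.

Work backward from the goal:
  through step 3 (move(bay,hall)): drop {at(hall)}, keep {key_at(k1,bay), open(d_bay_dock)}, require {at(bay), open(d_hall_bay)}
    → {at(bay), key_at(k1,bay), open(d_bay_dock), open(d_hall_bay)}
  through step 2 (move(hall,bay)): drop {at(bay)}, keep {key_at(k1,bay), open(d_bay_dock), open(d_hall_bay)}, require {at(hall), open(d_hall_bay)}
    → {at(hall), key_at(k1,bay), open(d_bay_dock), open(d_hall_bay)}
  through step 1 (unlock(d_hall_bay)): drop {open(d_hall_bay)}, keep {at(hall), key_at(k1,bay), open(d_bay_dock)}, require {have(k1), locked(d_hall_bay)}
    → {at(hall), have(k1), key_at(k1,bay), locked(d_hall_bay), open(d_bay_dock)}

== RESULT ==
["at(hall)", "have(k1)", "key_at(k1,bay)", "locked(d_hall_bay)", "open(d_bay_dock)"]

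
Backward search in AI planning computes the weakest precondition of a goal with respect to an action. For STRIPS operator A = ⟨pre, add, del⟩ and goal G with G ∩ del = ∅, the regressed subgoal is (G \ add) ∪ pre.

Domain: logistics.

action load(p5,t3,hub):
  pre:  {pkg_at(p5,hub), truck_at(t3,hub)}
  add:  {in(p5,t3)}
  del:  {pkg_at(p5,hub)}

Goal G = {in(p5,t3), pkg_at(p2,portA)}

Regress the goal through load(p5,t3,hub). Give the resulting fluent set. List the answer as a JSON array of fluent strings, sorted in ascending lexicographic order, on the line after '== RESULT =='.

Regress:
  G ∩ del = {}  (empty — regression defined)
  G \ add = {in(p5,t3), pkg_at(p2,portA)} \ {in(p5,t3)} = {pkg_at(p2,portA)}
  ∪ pre   = {pkg_at(p2,portA)} ∪ {pkg_at(p5,hub), truck_at(t3,hub)}
          = {pkg_at(p2,portA), pkg_at(p5,hub), truck_at(t3,hub)}

== RESULT ==
["pkg_at(p2,portA)", "pkg_at(p5,hub)", "truck_at(t3,hub)"]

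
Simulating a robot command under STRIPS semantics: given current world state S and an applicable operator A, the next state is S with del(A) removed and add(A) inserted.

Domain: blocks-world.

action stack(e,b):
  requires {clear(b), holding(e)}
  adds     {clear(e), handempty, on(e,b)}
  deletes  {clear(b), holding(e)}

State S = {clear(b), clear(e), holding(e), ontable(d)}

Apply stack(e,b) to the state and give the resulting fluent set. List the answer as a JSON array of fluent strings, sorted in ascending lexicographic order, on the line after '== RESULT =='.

Compute (S \ del) ∪ add:
  pre ⊆ S: {clear(b), holding(e)} ⊆ S  — applicable
  S \ del = {clear(e), ontable(d)}
  ∪ add   = {clear(e), handempty, on(e,b), ontable(d)}

== RESULT ==
["clear(e)", "handempty", "on(e,b)", "ontable(d)"]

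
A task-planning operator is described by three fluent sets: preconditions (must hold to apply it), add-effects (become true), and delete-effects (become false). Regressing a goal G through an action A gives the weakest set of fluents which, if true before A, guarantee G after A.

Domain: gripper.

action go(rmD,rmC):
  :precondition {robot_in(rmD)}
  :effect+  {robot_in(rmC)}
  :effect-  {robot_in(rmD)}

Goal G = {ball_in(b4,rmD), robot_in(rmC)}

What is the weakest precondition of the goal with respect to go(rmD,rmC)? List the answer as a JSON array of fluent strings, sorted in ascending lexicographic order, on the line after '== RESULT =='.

Compute (G \ add) ∪ pre:
  G ∩ del = {}  (empty — regression defined)
  G \ add = {ball_in(b4,rmD), robot_in(rmC)} \ {robot_in(rmC)} = {ball_in(b4,rmD)}
  ∪ pre   = {ball_in(b4,rmD)} ∪ {robot_in(rmD)}
          = {ball_in(b4,rmD), robot_in(rmD)}

== RESULT ==
["ball_in(b4,rmD)", "robot_in(rmD)"]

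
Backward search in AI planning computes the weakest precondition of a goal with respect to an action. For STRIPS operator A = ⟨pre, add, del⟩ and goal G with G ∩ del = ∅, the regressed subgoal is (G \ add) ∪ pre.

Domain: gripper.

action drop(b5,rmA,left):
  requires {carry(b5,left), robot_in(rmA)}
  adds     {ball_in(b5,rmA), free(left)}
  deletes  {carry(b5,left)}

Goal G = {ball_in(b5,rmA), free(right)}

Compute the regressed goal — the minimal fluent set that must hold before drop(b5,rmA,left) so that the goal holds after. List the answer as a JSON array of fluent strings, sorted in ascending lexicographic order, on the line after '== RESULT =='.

Regress:
  G ∩ del = {}  (empty — regression defined)
  G \ add = {ball_in(b5,rmA), free(right)} \ {ball_in(b5,rmA), free(left)} = {free(right)}
  ∪ pre   = {free(right)} ∪ {carry(b5,left), robot_in(rmA)}
          = {carry(b5,left), free(right), robot_in(rmA)}

== RESULT ==
["carry(b5,left)", "free(right)", "robot_in(rmA)"]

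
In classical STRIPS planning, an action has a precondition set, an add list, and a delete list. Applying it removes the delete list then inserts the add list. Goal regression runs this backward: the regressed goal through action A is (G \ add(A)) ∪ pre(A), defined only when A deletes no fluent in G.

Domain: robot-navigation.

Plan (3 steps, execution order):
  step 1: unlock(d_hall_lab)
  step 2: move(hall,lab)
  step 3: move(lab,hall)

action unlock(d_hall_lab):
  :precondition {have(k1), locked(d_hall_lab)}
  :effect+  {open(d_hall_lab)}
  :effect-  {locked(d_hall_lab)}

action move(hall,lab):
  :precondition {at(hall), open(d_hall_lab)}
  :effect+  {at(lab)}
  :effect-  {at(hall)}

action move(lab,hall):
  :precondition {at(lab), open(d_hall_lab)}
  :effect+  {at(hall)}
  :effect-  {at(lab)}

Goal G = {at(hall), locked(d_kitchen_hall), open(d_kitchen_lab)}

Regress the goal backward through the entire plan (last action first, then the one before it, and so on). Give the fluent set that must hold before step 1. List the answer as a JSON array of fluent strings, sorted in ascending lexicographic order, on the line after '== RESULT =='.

Work backward from the goal:
  through step 3 (move(lab,hall)): drop {at(hall)}, keep {locked(d_kitchen_hall), open(d_kitchen_lab)}, require {at(lab), open(d_hall_lab)}
    → {at(lab), locked(d_kitchen_hall), open(d_hall_lab), open(d_kitchen_lab)}
  through step 2 (move(hall,lab)): drop {at(lab)}, keep {locked(d_kitchen_hall), open(d_hall_lab), open(d_kitchen_lab)}, require {at(hall), open(d_hall_lab)}
    → {at(hall), locked(d_kitchen_hall), open(d_hall_lab), open(d_kitchen_lab)}
  through step 1 (unlock(d_hall_lab)): drop {open(d_hall_lab)}, keep {at(hall), locked(d_kitchen_hall), open(d_kitchen_lab)}, require {have(k1), locked(d_hall_lab)}
    → {at(hall), have(k1), locked(d_hall_lab), locked(d_kitchen_hall), open(d_kitchen_lab)}

== RESULT ==
["at(hall)", "have(k1)", "locked(d_hall_lab)", "locked(d_kitchen_hall)", "open(d_kitchen_lab)"]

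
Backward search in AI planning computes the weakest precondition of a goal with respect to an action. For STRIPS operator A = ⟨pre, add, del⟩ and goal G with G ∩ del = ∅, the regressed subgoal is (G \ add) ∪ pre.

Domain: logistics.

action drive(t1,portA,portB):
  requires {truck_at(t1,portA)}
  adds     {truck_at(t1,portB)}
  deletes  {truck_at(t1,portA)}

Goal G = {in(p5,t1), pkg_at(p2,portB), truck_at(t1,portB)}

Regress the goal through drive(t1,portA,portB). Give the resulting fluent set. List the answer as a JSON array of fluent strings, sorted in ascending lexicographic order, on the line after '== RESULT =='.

Compute (G \ add) ∪ pre:
  G ∩ del = {}  (empty — regression defined)
  G \ add = {in(p5,t1), pkg_at(p2,portB), truck_at(t1,portB)} \ {truck_at(t1,portB)} = {in(p5,t1), pkg_at(p2,portB)}
  ∪ pre   = {in(p5,t1), pkg_at(p2,portB)} ∪ {truck_at(t1,portA)}
          = {in(p5,t1), pkg_at(p2,portB), truck_at(t1,portA)}

== RESULT ==
["in(p5,t1)", "pkg_at(p2,portB)", "truck_at(t1,portA)"]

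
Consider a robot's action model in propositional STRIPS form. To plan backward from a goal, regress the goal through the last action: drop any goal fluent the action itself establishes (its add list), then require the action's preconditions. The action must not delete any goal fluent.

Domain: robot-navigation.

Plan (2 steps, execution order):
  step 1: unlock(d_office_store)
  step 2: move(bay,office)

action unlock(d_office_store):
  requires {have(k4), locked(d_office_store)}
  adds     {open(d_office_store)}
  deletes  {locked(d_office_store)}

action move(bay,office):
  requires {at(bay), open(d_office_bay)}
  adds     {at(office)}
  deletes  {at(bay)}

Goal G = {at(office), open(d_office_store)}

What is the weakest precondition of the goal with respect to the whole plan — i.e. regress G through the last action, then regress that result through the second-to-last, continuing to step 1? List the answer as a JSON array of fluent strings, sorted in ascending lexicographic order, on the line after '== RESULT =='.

Work backward from the goal:
  through step 2 (move(bay,office)): drop {at(office)}, keep {open(d_office_store)}, require {at(bay), open(d_office_bay)}
    → {at(bay), open(d_office_bay), open(d_office_store)}
  through step 1 (unlock(d_office_store)): drop {open(d_office_store)}, keep {at(bay), open(d_office_bay)}, require {have(k4), locked(d_office_store)}
    → {at(bay), have(k4), locked(d_office_store), open(d_office_bay)}

== RESULT ==
["at(bay)", "have(k4)", "locked(d_office_store)", "open(d_office_bay)"]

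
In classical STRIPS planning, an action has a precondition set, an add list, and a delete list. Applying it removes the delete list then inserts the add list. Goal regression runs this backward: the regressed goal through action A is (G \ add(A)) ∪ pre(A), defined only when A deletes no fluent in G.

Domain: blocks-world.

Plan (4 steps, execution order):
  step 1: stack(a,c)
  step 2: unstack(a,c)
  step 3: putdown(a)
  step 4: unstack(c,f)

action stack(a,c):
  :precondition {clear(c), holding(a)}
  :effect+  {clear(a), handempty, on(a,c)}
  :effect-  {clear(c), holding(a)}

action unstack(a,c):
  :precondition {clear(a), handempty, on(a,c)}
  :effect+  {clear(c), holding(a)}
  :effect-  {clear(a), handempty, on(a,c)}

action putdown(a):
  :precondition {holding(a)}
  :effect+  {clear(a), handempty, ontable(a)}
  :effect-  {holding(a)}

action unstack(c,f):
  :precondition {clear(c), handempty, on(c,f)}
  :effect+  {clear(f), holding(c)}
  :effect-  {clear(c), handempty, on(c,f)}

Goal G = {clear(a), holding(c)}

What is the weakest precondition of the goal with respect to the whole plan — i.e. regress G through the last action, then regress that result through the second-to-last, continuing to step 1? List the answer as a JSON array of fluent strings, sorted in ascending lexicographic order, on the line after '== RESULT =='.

Work backward from the goal:
  through step 4 (unstack(c,f)): drop {holding(c)}, keep {clear(a)}, require {clear(c), handempty, on(c,f)}
    → {clear(a), clear(c), handempty, on(c,f)}
  through step 3 (putdown(a)): drop {clear(a), handempty}, keep {clear(c), on(c,f)}, require {holding(a)}
    → {clear(c), holding(a), on(c,f)}
  through step 2 (unstack(a,c)): drop {clear(c), holding(a)}, keep {on(c,f)}, require {clear(a), handempty, on(a,c)}
    → {clear(a), handempty, on(a,c), on(c,f)}
  through step 1 (stack(a,c)): drop {clear(a), handempty, on(a,c)}, keep {on(c,f)}, require {clear(c), holding(a)}
    → {clear(c), holding(a), on(c,f)}

== RESULT ==
["clear(c)", "holding(a)", "on(c,f)"]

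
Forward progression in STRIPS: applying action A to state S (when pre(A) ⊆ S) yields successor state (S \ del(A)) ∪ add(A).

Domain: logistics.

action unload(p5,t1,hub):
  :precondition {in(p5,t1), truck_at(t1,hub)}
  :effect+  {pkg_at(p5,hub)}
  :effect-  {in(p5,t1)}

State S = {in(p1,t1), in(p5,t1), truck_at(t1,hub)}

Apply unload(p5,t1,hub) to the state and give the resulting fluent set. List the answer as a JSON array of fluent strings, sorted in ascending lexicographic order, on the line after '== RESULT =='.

Progress:
  pre ⊆ S: {in(p5,t1), truck_at(t1,hub)} ⊆ S  — applicable
  S \ del = {in(p1,t1), truck_at(t1,hub)}
  ∪ add   = {in(p1,t1), pkg_at(p5,hub), truck_at(t1,hub)}

== RESULT ==
["in(p1,t1)", "pkg_at(p5,hub)", "truck_at(t1,hub)"]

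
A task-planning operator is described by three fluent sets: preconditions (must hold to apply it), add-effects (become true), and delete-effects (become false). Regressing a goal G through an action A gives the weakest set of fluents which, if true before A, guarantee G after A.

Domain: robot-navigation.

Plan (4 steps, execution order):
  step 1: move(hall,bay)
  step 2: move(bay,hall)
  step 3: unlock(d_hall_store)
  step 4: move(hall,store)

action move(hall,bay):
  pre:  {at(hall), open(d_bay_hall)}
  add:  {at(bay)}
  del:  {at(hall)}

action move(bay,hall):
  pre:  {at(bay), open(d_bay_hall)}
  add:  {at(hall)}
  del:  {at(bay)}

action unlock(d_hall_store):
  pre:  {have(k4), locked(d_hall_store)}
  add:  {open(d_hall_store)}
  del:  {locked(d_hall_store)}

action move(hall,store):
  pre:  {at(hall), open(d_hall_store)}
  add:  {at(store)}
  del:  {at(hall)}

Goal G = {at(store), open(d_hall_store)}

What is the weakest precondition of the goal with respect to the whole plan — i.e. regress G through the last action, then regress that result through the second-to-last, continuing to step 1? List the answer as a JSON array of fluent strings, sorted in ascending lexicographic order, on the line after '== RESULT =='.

Regress step by step:
  through step 4 (move(hall,store)): drop {at(store)}, keep {open(d_hall_store)}, require {at(hall), open(d_hall_store)}
    → {at(hall), open(d_hall_store)}
  through step 3 (unlock(d_hall_store)): drop {open(d_hall_store)}, keep {at(hall)}, require {have(k4), locked(d_hall_store)}
    → {at(hall), have(k4), locked(d_hall_store)}
  through step 2 (move(bay,hall)): drop {at(hall)}, keep {have(k4), locked(d_hall_store)}, require {at(bay), open(d_bay_hall)}
    → {at(bay), have(k4), locked(d_hall_store), open(d_bay_hall)}
  through step 1 (move(hall,bay)): drop {at(bay)}, keep {have(k4), locked(d_hall_store), open(d_bay_hall)}, require {at(hall), open(d_bay_hall)}
    → {at(hall), have(k4), locked(d_hall_store), open(d_bay_hall)}

== RESULT ==
["at(hall)", "have(k4)", "locked(d_hall_store)", "open(d_bay_hall)"]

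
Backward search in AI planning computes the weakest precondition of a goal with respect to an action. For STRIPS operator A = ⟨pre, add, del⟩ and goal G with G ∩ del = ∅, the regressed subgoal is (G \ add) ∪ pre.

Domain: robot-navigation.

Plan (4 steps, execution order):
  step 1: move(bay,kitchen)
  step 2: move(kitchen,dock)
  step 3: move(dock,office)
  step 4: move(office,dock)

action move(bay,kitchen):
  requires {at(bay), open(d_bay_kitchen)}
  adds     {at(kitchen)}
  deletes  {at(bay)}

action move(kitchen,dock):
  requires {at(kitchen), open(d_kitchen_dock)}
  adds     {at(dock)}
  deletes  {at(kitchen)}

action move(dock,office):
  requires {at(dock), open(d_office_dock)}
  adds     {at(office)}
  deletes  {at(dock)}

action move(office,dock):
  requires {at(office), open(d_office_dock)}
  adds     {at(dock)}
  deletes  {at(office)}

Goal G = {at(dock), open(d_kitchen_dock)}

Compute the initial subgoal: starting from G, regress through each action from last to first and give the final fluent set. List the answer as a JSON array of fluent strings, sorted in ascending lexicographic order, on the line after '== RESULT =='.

Work backward from the goal:
  through step 4 (move(office,dock)): drop {at(dock)}, keep {open(d_kitchen_dock)}, require {at(office), open(d_office_dock)}
    → {at(office), open(d_kitchen_dock), open(d_office_dock)}
  through step 3 (move(dock,office)): drop {at(office)}, keep {open(d_kitchen_dock), open(d_office_dock)}, require {at(dock), open(d_office_dock)}
    → {at(dock), open(d_kitchen_dock), open(d_office_dock)}
  through step 2 (move(kitchen,dock)): drop {at(dock)}, keep {open(d_kitchen_dock), open(d_office_dock)}, require {at(kitchen), open(d_kitchen_dock)}
    → {at(kitchen), open(d_kitchen_dock), open(d_office_dock)}
  through step 1 (move(bay,kitchen)): drop {at(kitchen)}, keep {open(d_kitchen_dock), open(d_office_dock)}, require {at(bay), open(d_bay_kitchen)}
    → {at(bay), open(d_bay_kitchen), open(d_kitchen_dock), open(d_office_dock)}

== RESULT ==
["at(bay)", "open(d_bay_kitchen)", "open(d_kitchen_dock)", "open(d_office_dock)"]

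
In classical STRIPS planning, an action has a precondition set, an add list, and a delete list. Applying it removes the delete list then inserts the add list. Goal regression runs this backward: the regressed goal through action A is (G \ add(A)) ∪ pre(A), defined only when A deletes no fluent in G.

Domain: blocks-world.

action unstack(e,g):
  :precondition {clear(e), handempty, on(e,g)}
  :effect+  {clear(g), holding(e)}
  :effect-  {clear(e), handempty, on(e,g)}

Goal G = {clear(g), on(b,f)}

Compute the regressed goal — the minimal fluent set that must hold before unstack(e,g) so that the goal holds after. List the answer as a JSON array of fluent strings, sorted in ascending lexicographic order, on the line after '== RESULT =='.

Regress:
  G ∩ del = {}  (empty — regression defined)
  G \ add = {clear(g), on(b,f)} \ {clear(g), holding(e)} = {on(b,f)}
  ∪ pre   = {on(b,f)} ∪ {clear(e), handempty, on(e,g)}
          = {clear(e), handempty, on(b,f), on(e,g)}

== RESULT ==
["clear(e)", "handempty", "on(b,f)", "on(e,g)"]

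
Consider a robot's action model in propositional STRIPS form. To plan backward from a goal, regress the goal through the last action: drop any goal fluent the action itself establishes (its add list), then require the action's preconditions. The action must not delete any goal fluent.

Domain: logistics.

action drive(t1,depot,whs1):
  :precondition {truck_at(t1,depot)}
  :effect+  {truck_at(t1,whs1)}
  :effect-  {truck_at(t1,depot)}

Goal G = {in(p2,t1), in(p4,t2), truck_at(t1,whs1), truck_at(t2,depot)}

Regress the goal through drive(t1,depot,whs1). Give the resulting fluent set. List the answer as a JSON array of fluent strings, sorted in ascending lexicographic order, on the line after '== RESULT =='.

Compute (G \ add) ∪ pre:
  G ∩ del = {}  (empty — regression defined)
  G \ add = {in(p2,t1), in(p4,t2), truck_at(t1,whs1), truck_at(t2,depot)} \ {truck_at(t1,whs1)} = {in(p2,t1), in(p4,t2), truck_at(t2,depot)}
  ∪ pre   = {in(p2,t1), in(p4,t2), truck_at(t2,depot)} ∪ {truck_at(t1,depot)}
          = {in(p2,t1), in(p4,t2), truck_at(t1,depot), truck_at(t2,depot)}

== RESULT ==
["in(p2,t1)", "in(p4,t2)", "truck_at(t1,depot)", "truck_at(t2,depot)"]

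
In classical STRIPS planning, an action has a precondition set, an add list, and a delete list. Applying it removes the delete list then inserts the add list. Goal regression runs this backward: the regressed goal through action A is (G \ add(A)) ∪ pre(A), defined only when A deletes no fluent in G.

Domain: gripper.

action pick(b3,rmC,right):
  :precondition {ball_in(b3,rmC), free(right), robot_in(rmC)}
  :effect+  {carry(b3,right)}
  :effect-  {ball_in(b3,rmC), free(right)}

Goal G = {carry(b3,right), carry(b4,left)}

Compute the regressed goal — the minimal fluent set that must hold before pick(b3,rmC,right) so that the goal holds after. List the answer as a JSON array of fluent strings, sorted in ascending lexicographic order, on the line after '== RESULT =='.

Regress:
  G ∩ del = {}  (empty — regression defined)
  G \ add = {carry(b3,right), carry(b4,left)} \ {carry(b3,right)} = {carry(b4,left)}
  ∪ pre   = {carry(b4,left)} ∪ {ball_in(b3,rmC), free(right), robot_in(rmC)}
          = {ball_in(b3,rmC), carry(b4,left), free(right), robot_in(rmC)}

== RESULT ==
["ball_in(b3,rmC)", "carry(b4,left)", "free(right)", "robot_in(rmC)"]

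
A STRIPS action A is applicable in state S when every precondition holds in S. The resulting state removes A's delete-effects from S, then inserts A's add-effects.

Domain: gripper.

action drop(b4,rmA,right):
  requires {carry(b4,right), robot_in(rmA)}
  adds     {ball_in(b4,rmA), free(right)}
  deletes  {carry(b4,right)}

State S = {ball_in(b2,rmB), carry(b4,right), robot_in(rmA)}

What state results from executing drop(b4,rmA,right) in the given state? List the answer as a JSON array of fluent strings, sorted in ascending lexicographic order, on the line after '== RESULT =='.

Compute (S \ del) ∪ add:
  pre ⊆ S: {carry(b4,right), robot_in(rmA)} ⊆ S  — applicable
  S \ del = {ball_in(b2,rmB), robot_in(rmA)}
  ∪ add   = {ball_in(b2,rmB), ball_in(b4,rmA), free(right), robot_in(rmA)}

== RESULT ==
["ball_in(b2,rmB)", "ball_in(b4,rmA)", "free(right)", "robot_in(rmA)"]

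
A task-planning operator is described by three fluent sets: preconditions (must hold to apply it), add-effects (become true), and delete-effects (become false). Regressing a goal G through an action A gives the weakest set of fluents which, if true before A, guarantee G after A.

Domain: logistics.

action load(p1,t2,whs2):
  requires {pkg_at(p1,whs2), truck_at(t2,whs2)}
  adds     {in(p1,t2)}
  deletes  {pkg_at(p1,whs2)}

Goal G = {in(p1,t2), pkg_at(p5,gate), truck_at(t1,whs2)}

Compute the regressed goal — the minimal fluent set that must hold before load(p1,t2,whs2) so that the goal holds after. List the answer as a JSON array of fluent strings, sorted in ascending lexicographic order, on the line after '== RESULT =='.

Compute (G \ add) ∪ pre:
  G ∩ del = {}  (empty — regression defined)
  G \ add = {in(p1,t2), pkg_at(p5,gate), truck_at(t1,whs2)} \ {in(p1,t2)} = {pkg_at(p5,gate), truck_at(t1,whs2)}
  ∪ pre   = {pkg_at(p5,gate), truck_at(t1,whs2)} ∪ {pkg_at(p1,whs2), truck_at(t2,whs2)}
          = {pkg_at(p1,whs2), pkg_at(p5,gate), truck_at(t1,whs2), truck_at(t2,whs2)}

== RESULT ==
["pkg_at(p1,whs2)", "pkg_at(p5,gate)", "truck_at(t1,whs2)", "truck_at(t2,whs2)"]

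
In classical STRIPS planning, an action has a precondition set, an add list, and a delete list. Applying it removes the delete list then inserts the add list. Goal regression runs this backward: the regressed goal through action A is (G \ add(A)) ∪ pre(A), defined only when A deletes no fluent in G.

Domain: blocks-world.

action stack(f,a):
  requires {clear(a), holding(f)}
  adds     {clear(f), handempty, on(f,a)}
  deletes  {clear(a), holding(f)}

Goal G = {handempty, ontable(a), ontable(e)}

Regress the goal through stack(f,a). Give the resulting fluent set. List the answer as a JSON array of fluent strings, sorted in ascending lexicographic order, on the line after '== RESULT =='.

Compute (G \ add) ∪ pre:
  G ∩ del = {}  (empty — regression defined)
  G \ add = {handempty, ontable(a), ontable(e)} \ {clear(f), handempty, on(f,a)} = {ontable(a), ontable(e)}
  ∪ pre   = {ontable(a), ontable(e)} ∪ {clear(a), holding(f)}
          = {clear(a), holding(f), ontable(a), ontable(e)}

== RESULT ==
["clear(a)", "holding(f)", "ontable(a)", "ontable(e)"]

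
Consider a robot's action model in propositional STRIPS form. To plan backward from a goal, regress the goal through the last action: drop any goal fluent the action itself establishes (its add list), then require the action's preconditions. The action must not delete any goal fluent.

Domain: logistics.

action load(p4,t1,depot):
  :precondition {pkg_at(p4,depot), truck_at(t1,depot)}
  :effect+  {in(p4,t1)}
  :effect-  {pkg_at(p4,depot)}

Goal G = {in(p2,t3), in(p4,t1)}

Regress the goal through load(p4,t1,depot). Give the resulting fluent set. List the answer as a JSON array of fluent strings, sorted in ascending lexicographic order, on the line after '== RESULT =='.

Compute (G \ add) ∪ pre:
  G ∩ del = {}  (empty — regression defined)
  G \ add = {in(p2,t3), in(p4,t1)} \ {in(p4,t1)} = {in(p2,t3)}
  ∪ pre   = {in(p2,t3)} ∪ {pkg_at(p4,depot), truck_at(t1,depot)}
          = {in(p2,t3), pkg_at(p4,depot), truck_at(t1,depot)}

== RESULT ==
["in(p2,t3)", "pkg_at(p4,depot)", "truck_at(t1,depot)"]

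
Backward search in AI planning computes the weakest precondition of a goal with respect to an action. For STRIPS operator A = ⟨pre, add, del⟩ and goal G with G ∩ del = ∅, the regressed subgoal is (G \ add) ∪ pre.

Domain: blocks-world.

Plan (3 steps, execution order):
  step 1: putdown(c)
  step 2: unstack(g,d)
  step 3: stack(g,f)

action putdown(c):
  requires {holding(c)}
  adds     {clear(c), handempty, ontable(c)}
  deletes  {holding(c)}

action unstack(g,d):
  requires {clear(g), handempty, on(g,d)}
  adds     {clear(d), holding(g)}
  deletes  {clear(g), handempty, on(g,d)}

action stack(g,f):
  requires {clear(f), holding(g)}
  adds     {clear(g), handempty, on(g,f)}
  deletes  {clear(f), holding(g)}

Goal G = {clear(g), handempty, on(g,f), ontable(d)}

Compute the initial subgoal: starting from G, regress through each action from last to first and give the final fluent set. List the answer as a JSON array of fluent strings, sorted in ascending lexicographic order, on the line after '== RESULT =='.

Regress step by step:
  through step 3 (stack(g,f)): drop {clear(g), handempty, on(g,f)}, keep {ontable(d)}, require {clear(f), holding(g)}
    → {clear(f), holding(g), ontable(d)}
  through step 2 (unstack(g,d)): drop {holding(g)}, keep {clear(f), ontable(d)}, require {clear(g), handempty, on(g,d)}
    → {clear(f), clear(g), handempty, on(g,d), ontable(d)}
  through step 1 (putdown(c)): drop {handempty}, keep {clear(f), clear(g), on(g,d), ontable(d)}, require {holding(c)}
    → {clear(f), clear(g), holding(c), on(g,d), ontable(d)}

== RESULT ==
["clear(f)", "clear(g)", "holding(c)", "on(g,d)", "ontable(d)"]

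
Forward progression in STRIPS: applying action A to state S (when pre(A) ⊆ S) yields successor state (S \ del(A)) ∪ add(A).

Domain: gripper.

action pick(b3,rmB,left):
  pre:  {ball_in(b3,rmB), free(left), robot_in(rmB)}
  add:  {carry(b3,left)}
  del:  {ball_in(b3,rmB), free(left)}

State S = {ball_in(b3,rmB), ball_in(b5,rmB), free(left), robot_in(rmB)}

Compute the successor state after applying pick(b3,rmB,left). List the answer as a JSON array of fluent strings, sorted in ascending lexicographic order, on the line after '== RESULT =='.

Progress:
  pre ⊆ S: {ball_in(b3,rmB), free(left), robot_in(rmB)} ⊆ S  — applicable
  S \ del = {ball_in(b5,rmB), robot_in(rmB)}
  ∪ add   = {ball_in(b5,rmB), carry(b3,left), robot_in(rmB)}

== RESULT ==
["ball_in(b5,rmB)", "carry(b3,left)", "robot_in(rmB)"]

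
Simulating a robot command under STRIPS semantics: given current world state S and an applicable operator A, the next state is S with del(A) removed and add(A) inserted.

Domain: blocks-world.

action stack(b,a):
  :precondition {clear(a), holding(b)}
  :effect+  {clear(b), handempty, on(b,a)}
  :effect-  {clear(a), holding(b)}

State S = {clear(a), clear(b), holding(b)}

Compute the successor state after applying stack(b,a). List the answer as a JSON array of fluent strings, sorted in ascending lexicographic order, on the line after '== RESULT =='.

Compute (S \ del) ∪ add:
  pre ⊆ S: {clear(a), holding(b)} ⊆ S  — applicable
  S \ del = {clear(b)}
  ∪ add   = {clear(b), handempty, on(b,a)}

== RESULT ==
["clear(b)", "handempty", "on(b,a)"]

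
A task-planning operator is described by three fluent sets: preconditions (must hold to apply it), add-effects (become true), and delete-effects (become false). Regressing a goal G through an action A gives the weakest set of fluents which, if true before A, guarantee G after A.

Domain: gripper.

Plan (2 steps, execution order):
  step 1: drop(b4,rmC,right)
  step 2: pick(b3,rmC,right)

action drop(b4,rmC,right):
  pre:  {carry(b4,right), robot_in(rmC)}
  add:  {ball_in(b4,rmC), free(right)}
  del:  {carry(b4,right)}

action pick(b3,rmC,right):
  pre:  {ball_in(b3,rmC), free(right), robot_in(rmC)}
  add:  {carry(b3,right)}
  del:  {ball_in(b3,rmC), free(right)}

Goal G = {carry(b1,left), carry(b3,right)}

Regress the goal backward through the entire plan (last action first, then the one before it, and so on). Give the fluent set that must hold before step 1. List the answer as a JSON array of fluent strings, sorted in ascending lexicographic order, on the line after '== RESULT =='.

Work backward from the goal:
  through step 2 (pick(b3,rmC,right)): drop {carry(b3,right)}, keep {carry(b1,left)}, require {ball_in(b3,rmC), free(right), robot_in(rmC)}
    → {ball_in(b3,rmC), carry(b1,left), free(right), robot_in(rmC)}
  through step 1 (drop(b4,rmC,right)): drop {free(right)}, keep {ball_in(b3,rmC), carry(b1,left), robot_in(rmC)}, require {carry(b4,right), robot_in(rmC)}
    → {ball_in(b3,rmC), carry(b1,left), carry(b4,right), robot_in(rmC)}

== RESULT ==
["ball_in(b3,rmC)", "carry(b1,left)", "carry(b4,right)", "robot_in(rmC)"]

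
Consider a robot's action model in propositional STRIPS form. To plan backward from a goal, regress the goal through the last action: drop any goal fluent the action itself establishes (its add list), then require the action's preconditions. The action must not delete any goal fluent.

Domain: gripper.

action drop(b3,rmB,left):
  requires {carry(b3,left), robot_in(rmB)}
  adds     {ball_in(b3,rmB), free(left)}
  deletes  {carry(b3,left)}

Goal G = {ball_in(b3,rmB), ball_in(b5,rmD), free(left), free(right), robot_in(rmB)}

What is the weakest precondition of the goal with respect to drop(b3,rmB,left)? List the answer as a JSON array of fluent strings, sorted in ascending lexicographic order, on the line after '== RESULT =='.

Regress:
  G ∩ del = {}  (empty — regression defined)
  G \ add = {ball_in(b3,rmB), ball_in(b5,rmD), free(left), free(right), robot_in(rmB)} \ {ball_in(b3,rmB), free(left)} = {ball_in(b5,rmD), free(right), robot_in(rmB)}
  ∪ pre   = {ball_in(b5,rmD), free(right), robot_in(rmB)} ∪ {carry(b3,left), robot_in(rmB)}
          = {ball_in(b5,rmD), carry(b3,left), free(right), robot_in(rmB)}

== RESULT ==
["ball_in(b5,rmD)", "carry(b3,left)", "free(right)", "robot_in(rmB)"]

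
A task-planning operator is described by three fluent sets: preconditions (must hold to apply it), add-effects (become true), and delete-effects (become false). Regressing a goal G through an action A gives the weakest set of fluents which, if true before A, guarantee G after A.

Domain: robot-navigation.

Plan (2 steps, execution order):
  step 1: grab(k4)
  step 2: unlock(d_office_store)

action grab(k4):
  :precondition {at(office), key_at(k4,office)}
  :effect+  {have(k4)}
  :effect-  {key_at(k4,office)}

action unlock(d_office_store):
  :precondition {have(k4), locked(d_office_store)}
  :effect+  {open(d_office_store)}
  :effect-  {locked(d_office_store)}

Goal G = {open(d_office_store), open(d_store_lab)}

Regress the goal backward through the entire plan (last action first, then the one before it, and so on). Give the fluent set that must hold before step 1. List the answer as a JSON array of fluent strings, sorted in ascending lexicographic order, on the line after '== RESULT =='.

Work backward from the goal:
  through step 2 (unlock(d_office_store)): drop {open(d_office_store)}, keep {open(d_store_lab)}, require {have(k4), locked(d_office_store)}
    → {have(k4), locked(d_office_store), open(d_store_lab)}
  through step 1 (grab(k4)): drop {have(k4)}, keep {locked(d_office_store), open(d_store_lab)}, require {at(office), key_at(k4,office)}
    → {at(office), key_at(k4,office), locked(d_office_store), open(d_store_lab)}

== RESULT ==
["at(office)", "key_at(k4,office)", "locked(d_office_store)", "open(d_store_lab)"]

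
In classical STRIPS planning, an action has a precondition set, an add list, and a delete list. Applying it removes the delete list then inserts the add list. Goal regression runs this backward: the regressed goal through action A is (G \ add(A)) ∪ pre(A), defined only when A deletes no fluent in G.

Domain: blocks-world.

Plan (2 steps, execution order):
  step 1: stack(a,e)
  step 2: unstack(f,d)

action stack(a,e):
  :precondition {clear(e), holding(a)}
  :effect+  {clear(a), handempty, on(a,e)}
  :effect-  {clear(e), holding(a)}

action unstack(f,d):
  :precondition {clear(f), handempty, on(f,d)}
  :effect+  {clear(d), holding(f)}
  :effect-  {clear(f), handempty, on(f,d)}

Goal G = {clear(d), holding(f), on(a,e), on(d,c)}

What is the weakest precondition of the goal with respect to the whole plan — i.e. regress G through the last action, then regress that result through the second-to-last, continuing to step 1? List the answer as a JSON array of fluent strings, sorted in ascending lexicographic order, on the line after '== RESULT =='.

Regress step by step:
  through step 2 (unstack(f,d)): drop {clear(d), holding(f)}, keep {on(a,e), on(d,c)}, require {clear(f), handempty, on(f,d)}
    → {clear(f), handempty, on(a,e), on(d,c), on(f,d)}
  through step 1 (stack(a,e)): drop {handempty, on(a,e)}, keep {clear(f), on(d,c), on(f,d)}, require {clear(e), holding(a)}
    → {clear(e), clear(f), holding(a), on(d,c), on(f,d)}

== RESULT ==
["clear(e)", "clear(f)", "holding(a)", "on(d,c)", "on(f,d)"]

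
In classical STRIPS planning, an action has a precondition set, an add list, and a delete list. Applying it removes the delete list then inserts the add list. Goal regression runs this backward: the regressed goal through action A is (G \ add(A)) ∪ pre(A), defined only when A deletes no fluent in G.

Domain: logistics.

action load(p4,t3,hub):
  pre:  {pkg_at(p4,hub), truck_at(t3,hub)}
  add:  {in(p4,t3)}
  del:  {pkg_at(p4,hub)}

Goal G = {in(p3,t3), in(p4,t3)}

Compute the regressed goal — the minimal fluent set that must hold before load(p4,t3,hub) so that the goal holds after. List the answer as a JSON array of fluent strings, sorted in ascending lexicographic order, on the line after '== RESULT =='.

Regress:
  G ∩ del = {}  (empty — regression defined)
  G \ add = {in(p3,t3), in(p4,t3)} \ {in(p4,t3)} = {in(p3,t3)}
  ∪ pre   = {in(p3,t3)} ∪ {pkg_at(p4,hub), truck_at(t3,hub)}
          = {in(p3,t3), pkg_at(p4,hub), truck_at(t3,hub)}

== RESULT ==
["in(p3,t3)", "pkg_at(p4,hub)", "truck_at(t3,hub)"]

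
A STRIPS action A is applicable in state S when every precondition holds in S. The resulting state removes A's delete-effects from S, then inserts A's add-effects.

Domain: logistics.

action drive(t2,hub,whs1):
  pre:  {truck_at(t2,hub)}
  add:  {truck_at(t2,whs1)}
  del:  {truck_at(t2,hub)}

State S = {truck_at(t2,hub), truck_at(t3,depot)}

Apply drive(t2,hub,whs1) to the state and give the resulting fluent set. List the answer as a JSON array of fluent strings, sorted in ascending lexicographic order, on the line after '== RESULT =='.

Progress:
  pre ⊆ S: {truck_at(t2,hub)} ⊆ S  — applicable
  S \ del = {truck_at(t3,depot)}
  ∪ add   = {truck_at(t2,whs1), truck_at(t3,depot)}

== RESULT ==
["truck_at(t2,whs1)", "truck_at(t3,depot)"]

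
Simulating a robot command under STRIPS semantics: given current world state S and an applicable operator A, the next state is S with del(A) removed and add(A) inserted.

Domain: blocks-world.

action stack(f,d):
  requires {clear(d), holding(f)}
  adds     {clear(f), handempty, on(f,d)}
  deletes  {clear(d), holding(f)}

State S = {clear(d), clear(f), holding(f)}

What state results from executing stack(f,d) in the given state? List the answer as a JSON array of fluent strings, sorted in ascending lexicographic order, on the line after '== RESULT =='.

Progress:
  pre ⊆ S: {clear(d), holding(f)} ⊆ S  — applicable
  S \ del = {clear(f)}
  ∪ add   = {clear(f), handempty, on(f,d)}

== RESULT ==
["clear(f)", "handempty", "on(f,d)"]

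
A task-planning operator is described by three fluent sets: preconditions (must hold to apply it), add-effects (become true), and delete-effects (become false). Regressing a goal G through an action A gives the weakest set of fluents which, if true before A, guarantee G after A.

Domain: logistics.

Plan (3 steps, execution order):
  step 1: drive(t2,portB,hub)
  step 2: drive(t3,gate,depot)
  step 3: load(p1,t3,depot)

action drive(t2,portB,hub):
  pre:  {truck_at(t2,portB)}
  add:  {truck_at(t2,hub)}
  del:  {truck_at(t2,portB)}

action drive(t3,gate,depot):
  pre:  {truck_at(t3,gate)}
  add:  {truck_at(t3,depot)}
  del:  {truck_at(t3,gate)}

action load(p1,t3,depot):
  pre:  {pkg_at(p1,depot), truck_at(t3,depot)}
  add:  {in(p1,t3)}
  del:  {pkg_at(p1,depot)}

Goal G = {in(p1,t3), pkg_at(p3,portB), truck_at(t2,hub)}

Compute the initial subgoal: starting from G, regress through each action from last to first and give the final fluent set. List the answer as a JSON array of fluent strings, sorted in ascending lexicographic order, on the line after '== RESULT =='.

Work backward from the goal:
  through step 3 (load(p1,t3,depot)): drop {in(p1,t3)}, keep {pkg_at(p3,portB), truck_at(t2,hub)}, require {pkg_at(p1,depot), truck_at(t3,depot)}
    → {pkg_at(p1,depot), pkg_at(p3,portB), truck_at(t2,hub), truck_at(t3,depot)}
  through step 2 (drive(t3,gate,depot)): drop {truck_at(t3,depot)}, keep {pkg_at(p1,depot), pkg_at(p3,portB), truck_at(t2,hub)}, require {truck_at(t3,gate)}
    → {pkg_at(p1,depot), pkg_at(p3,portB), truck_at(t2,hub), truck_at(t3,gate)}
  through step 1 (drive(t2,portB,hub)): drop {truck_at(t2,hub)}, keep {pkg_at(p1,depot), pkg_at(p3,portB), truck_at(t3,gate)}, require {truck_at(t2,portB)}
    → {pkg_at(p1,depot), pkg_at(p3,portB), truck_at(t2,portB), truck_at(t3,gate)}

== RESULT ==
["pkg_at(p1,depot)", "pkg_at(p3,portB)", "truck_at(t2,portB)", "truck_at(t3,gate)"]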